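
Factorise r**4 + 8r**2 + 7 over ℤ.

Substitute u = r**2 to get a quadratic in u, then factor.
r**2 + 1 is irreducible over ℤ (sum of squares).
r**2 + 7 is irreducible over ℤ (always positive, so no real roots).

(r**2 + 1)(r**2 + 7)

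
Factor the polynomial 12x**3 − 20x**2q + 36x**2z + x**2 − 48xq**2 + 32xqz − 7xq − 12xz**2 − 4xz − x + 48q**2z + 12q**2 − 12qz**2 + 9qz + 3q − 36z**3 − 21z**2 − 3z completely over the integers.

(x − 3q + 3z)(3x + 4q + 3z + 1)(4x − 4z − 1)

Group: 3x(4x**2 − 12xq + 8xz − x + 12qz + 3q − 12z**2 − 3z) + (4q + 3z + 1)(4x**2 − 12xq + 8xz − x + 12qz + 3q − 12z**2 − 3z); both groups contain (4x**2 − 12xq + 8xz − x + 12qz + 3q − 12z**2 − 3z), so (3x + 4q + 3z + 1) is a factor with cofactor 4x**2 − 12xq + 8xz − x + 12qz + 3q − 12z**2 − 3z.
The cofactor groups again: 4x**2 − 12xq + 8xz − x + 12qz + 3q − 12z**2 − 3z = 4x(x − 3q + 3z) + (−4z − 1)(x − 3q + 3z); both groups contain (x − 3q + 3z), giving (4x − 4z − 1)(x − 3q + 3z).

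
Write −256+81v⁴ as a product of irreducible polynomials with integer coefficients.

Difference of squares twice: with A = 3v and B = 4, A⁴ − B⁴ = (A² − B²)(A² + B²), and A² − B² factors again.

(3v+4)(3v−4)(9v²+16)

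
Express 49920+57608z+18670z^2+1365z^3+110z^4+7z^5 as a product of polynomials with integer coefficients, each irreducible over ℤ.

(7z+12)(z+13)(z+2)(z^2-z+160)

By the rational root theorem, z = -12/7 is a root, so (7z+12) is a factor; dividing leaves z^4+14z^3+171z^2+2374z+4160.
Then z = -13 is a root, so (z+13) divides it; the quotient is z^3+z^2+158z+320.
Continuing, z = -2 is a root, so (z+2) divides it; the quotient is z^2-z+160.
The quadratic z^2-z+160 has discriminant -639 < 0 and is irreducible over ℤ.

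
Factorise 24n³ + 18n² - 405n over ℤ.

Pull out the common factor 3n, then factor the remaining trinomial.

3n(2n + 9)(4n - 15)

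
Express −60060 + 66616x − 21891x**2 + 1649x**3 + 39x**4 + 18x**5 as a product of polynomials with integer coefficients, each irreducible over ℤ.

(3x − 14)(6x − 13)(x − 2)(x**2 + 11x + 165)

Trying the rational-root candidates, x = 14/3 is a root, so (3x − 14) divides it; the quotient is 6x**4 + 41x**3 + 741x**2 − 3839x + 4290.
Next, x = 13/6 is a root, so (6x − 13) divides it; the quotient is x**3 + 9x**2 + 143x − 330.
Continuing, x = 2 is a root, so (x − 2) divides it; the quotient is x**2 + 11x + 165.
The quadratic x**2 + 11x + 165 has discriminant −539 < 0 and is irreducible over ℤ.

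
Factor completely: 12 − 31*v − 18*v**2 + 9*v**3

(3*v + 4)*(3*v − 1)*(v − 3)

By the rational root theorem, v = 1/3 is a root, so (3*v − 1) is a factor; dividing leaves 3*v**2 − 5*v − 12.
The remaining quadratic factors as (3*v + 4)(v − 3).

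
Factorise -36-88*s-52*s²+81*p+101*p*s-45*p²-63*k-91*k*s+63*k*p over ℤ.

Group: 7*k*(9*p-13*s-9) + (-5*p+4*s+4)*(9*p-13*s-9); both groups contain (9*p-13*s-9).

(7*k-5*p+4*s+4)*(9*p-13*s-9)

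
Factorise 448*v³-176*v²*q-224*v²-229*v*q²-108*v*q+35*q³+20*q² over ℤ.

Group: 8*v*(56*v²+27*v*q-5*q²) + (-7*q-4)*(56*v²+27*v*q-5*q²); both groups contain (56*v²+27*v*q-5*q²), so (8*v-7*q-4) is a factor with cofactor 56*v²+27*v*q-5*q².
The cofactor groups again: 56*v²+27*v*q-5*q² = 8*v*(7*v-q) + 5*q*(7*v-q); both groups contain (7*v-q), giving (8*v+5*q)*(7*v-q).

(8*v-7*q-4)*(7*v-q)*(8*v+5*q)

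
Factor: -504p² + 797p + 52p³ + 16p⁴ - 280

(2p - 1)(2p - 5)(4p - 7)(p + 8)

Trying the rational-root candidates, p = 1/2 is a root, so (2p - 1) divides it; the quotient is 8p³ + 30p² - 237p + 280.
Next, p = 5/2 is a root, so (2p - 5) is a factor; dividing leaves 4p² + 25p - 56.
The remaining quadratic factors as (p + 8)(4p - 7).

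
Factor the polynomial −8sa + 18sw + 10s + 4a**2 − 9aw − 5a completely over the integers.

−(2s − a)(4a − 9w − 5)

Group: −2s(4a − 9w − 5) + a(4a − 9w − 5); both groups contain (4a − 9w − 5).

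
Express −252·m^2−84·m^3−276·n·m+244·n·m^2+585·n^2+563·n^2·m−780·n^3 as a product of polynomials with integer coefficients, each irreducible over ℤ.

Group: 13·n·(−60·n^2+71·n·m+45·n−14·m^2−42·m) + 6·m·(−60·n^2+71·n·m+45·n−14·m^2−42·m); both groups contain (−60·n^2+71·n·m+45·n−14·m^2−42·m), so (13·n+6·m) is a factor with cofactor −60·n^2+71·n·m+45·n−14·m^2−42·m.
The cofactor groups again: −60·n^2+71·n·m+45·n−14·m^2−42·m = −4·n·(15·n−14·m) + (m+3)·(15·n−14·m); both groups contain (15·n−14·m), giving −(4·n−m−3)·(15·n−14·m).

−(15·n−14·m)·(4·n−m−3)·(13·n+6·m)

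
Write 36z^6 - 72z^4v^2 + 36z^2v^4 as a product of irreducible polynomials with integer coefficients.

Factor out 36z^2 first: what remains is z^4 - 2z^2v^2 + v^4.
Recognize a perfect-square trinomial with the parts v^2 and z^2.
-z^2 + v^2 is again a difference of squares: (-z + v)(z + v).

36z^2(z - v)^2(z + v)^2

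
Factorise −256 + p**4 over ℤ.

(p + 4)(p − 4)(p**2 + 16)

Write as (p**2)² − (16)², then factor p**2 − 16 once more.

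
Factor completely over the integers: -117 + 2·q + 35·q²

(5·q - 9)·(7·q + 13)

Need a pair with product 35·(-117) = -4095 and sum 2: that's 65 and -63.
Split the middle term: 35·q² + 65·q - 63·q - 117 = 5·q·(7·q + 13) - 9·(7·q + 13).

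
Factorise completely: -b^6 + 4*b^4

-b^4*(b + 2)*(b - 2)

Every term has a factor of b^4; factoring it out leaves -b^2 + 4.
Recognize a difference of squares with the parts 2 and b.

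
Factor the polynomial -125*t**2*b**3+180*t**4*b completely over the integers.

5*b*t**2*(6*t-5*b)*(6*t+5*b)

Pull out the common factor 5*t**2*b; 36*t**2-25*b**2 is a difference of squares.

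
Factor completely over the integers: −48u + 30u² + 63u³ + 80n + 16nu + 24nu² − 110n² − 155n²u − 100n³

−(4n + 3u − 2)(5n + 7u + 8)(5n − 3u)

Group: 4n(−25n² − 20nu − 40n + 21u² + 24u) + (3u − 2)(−25n² − 20nu − 40n + 21u² + 24u); both groups contain (−25n² − 20nu − 40n + 21u² + 24u), so (4n + 3u − 2) is a factor with cofactor −25n² − 20nu − 40n + 21u² + 24u.
The cofactor groups again: −25n² − 20nu − 40n + 21u² + 24u = −5n(5n − 3u) + (−7u − 8)(5n − 3u); both groups contain (5n − 3u), giving −(5n + 7u + 8)(5n − 3u).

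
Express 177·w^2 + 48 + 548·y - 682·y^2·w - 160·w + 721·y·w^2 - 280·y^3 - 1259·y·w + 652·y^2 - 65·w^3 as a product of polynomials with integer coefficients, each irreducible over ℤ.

-(7·y - 5·w + 4)·(10·y - w + 1)·(4·y + 13·w - 12)

Group: 10·y·(-28·y^2 - 71·y·w + 68·y + 65·w^2 - 112·w + 48) + (-w + 1)·(-28·y^2 - 71·y·w + 68·y + 65·w^2 - 112·w + 48); both groups contain (-28·y^2 - 71·y·w + 68·y + 65·w^2 - 112·w + 48), so (10·y - w + 1) is a factor with cofactor -28·y^2 - 71·y·w + 68·y + 65·w^2 - 112·w + 48.
The cofactor groups again: -28·y^2 - 71·y·w + 68·y + 65·w^2 - 112·w + 48 = -7·y·(4·y + 13·w - 12) + (5·w - 4)·(4·y + 13·w - 12); both groups contain (4·y + 13·w - 12), giving -(7·y - 5·w + 4)·(4·y + 13·w - 12).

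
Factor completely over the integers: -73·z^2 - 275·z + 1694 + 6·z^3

Among the possible rational roots, z = 11/3 is a root, giving the factor (3·z - 11) and quotient 2·z^2 - 17·z - 154.
The remaining quadratic factors as (2·z + 11)(z - 14).

(2·z + 11)·(3·z - 11)·(z - 14)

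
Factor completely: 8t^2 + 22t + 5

(2t + 5)(4t + 1)

Need a pair with product 8·5 = 40 and sum 22: that's 2 and 20.
Split the middle term: 8t^2 + 2t + 20t + 5 = 2t(4t + 1) + 5(4t + 1).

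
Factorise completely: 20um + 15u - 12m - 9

Group as (20um + 15u) + (-12m - 9) = 5u(4m + 3) - 3(4m + 3).
Both groups share the factor (4m + 3).

(4m + 3)(5u - 3)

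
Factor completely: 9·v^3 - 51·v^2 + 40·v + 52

Among the possible rational roots, v = 2 is a root, giving the factor (v - 2) and quotient 9·v^2 - 33·v - 26.
The remaining quadratic factors as (3·v + 2)(3·v - 13).

(3·v + 2)·(3·v - 13)·(v - 2)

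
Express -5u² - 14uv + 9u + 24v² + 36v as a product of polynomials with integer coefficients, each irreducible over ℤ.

Group: -u(5u - 6v - 9) - 4v(5u - 6v - 9); both groups contain (5u - 6v - 9).

-(5u - 6v - 9)(u + 4v)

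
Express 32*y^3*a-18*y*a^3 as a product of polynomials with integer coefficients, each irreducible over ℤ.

2*a*y*(4*y-3*a)*(4*y+3*a)

Pull out the common factor 2*y*a; 16*y^2-9*a^2 is a difference of squares.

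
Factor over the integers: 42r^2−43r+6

Need a pair with product 42·6 = 252 and sum −43: that's −7 and −36.
Split the middle term: 42r^2−7r − 36r+6 = 7r(6r−1) − 6(6r−1).

(6r−1)(7r−6)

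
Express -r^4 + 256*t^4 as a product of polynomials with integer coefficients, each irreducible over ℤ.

(4*t - r)*(4*t + r)*(16*t^2 + r^2)

(4*t)⁴ − (r)⁴ = ((4*t)² − (r)²)((4*t)² + (r)²); the first factor splits again, the second (16*t^2 + r^2) is irreducible.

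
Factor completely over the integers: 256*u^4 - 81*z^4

(4*u + 3*z)*(4*u - 3*z)*(16*u^2 + 9*z^2)

Write as (16*u^2)² − (9*z^2)², then factor 16*u^2 - 9*z^2 once more.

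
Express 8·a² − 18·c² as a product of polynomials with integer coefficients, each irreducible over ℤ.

Factor out 2, leaving 4·a² − 9·c², which is a difference of two squares.

2·(2·a + 3·c)·(2·a − 3·c)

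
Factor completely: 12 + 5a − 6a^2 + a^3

(a + 1)(a − 3)(a − 4)

By the rational root theorem, a = −1 is a root, so (a + 1) is a factor; dividing leaves a^2 − 7a + 12.
The remaining quadratic factors as (a − 4)(a − 3).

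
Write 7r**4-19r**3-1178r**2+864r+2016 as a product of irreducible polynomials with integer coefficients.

Testing divisors of the constant over divisors of the leading coefficient, r = -1 is a root, giving the factor (r+1) and quotient 7r**3-26r**2-1152r+2016.
Continuing, r = -12 is a root, so (r+12) divides it; the quotient is 7r**2-110r+168.
The remaining quadratic factors as (7r-12)(r-14).

(7r-12)(r+1)(r+12)(r-14)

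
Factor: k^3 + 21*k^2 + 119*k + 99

Testing divisors of the constant over divisors of the leading coefficient, k = −9 is a root, so (k + 9) is a factor; dividing leaves k^2 + 12*k + 11.
The remaining quadratic factors as (k + 1)(k + 11).

(k + 1)*(k + 11)*(k + 9)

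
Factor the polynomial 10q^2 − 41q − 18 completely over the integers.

(2q − 9)(5q + 2)

Need a pair with product 10·(−18) = −180 and sum −41: that's 4 and −45.
Split the middle term: 10q^2 + 4q − 45q − 18 = 2q(5q + 2) − 9(5q + 2).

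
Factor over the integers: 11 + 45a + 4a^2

(4a + 1)(a + 11)

Need a pair with product 4·11 = 44 and sum 45: that's 44 and 1.
Split the middle term: 4a^2 + 44a + a + 11 = 4a(a + 11) + (a + 11).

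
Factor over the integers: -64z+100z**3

4z(5z+4)(5z-4)

Every term has a factor of 4z. Then 25z**2-16 = (5z)² − (4)².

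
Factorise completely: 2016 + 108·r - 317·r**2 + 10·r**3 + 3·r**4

(3·r + 7)·(r + 12)·(r - 3)·(r - 8)

Trying the rational-root candidates, r = 3 is a root, so (r - 3) divides it; the quotient is 3·r**3 + 19·r**2 - 260·r - 672.
Next, r = -12 is a root, so (r + 12) is a factor; dividing leaves 3·r**2 - 17·r - 56.
The remaining quadratic factors as (3·r + 7)(r - 8).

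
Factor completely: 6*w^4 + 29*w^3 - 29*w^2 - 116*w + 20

(6*w - 1)*(w + 2)*(w + 5)*(w - 2)

Trying the rational-root candidates, w = 2 is a root, giving the factor (w - 2) and quotient 6*w^3 + 41*w^2 + 53*w - 10.
Then w = -5 is a root, giving the factor (w + 5) and quotient 6*w^2 + 11*w - 2.
The remaining quadratic factors as (6*w - 1)(w + 2).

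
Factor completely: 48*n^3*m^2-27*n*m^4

Pull out the common factor 3*n*m^2; 16*n^2-9*m^2 is a difference of squares.

3*m^2*n*(4*n-3*m)*(4*n+3*m)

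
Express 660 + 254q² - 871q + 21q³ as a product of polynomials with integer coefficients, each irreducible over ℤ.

Trying the rational-root candidates, q = -15 is a root, so (q + 15) is a factor; dividing leaves 21q² - 61q + 44.
The remaining quadratic factors as (7q - 11)(3q - 4).

(3q - 4)(7q - 11)(q + 15)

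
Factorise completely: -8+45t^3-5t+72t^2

Group as (45t^3-5t) + (72t^2-8) = 5t(9t^2-1) + 8(9t^2-1).
Both groups share the factor (9t^2-1).

(3t+1)(3t-1)(5t+8)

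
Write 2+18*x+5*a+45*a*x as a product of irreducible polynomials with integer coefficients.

Group as (45*a*x+5*a) + (18*x+2) = 5*a*(9*x+1) + 2*(9*x+1).
Both groups share the factor (9*x+1).

(5*a+2)*(9*x+1)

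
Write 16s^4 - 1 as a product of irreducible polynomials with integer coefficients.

Difference of squares twice: with A = 2s and B = 1, A⁴ − B⁴ = (A² − B²)(A² + B²), and A² − B² factors again.

(2s + 1)(2s - 1)(4s^2 + 1)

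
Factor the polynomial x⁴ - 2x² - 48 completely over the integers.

Substitute u = x² to get a quadratic in u, then factor.
x² - 8 is irreducible over ℤ (8 is not a perfect square).
x² + 6 is irreducible over ℤ (always positive, so no real roots).

(x² + 6)(x² - 8)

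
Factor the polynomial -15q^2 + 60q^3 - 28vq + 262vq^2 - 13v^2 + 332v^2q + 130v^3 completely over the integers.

Group: 13v(10v^2 + 14vq - v + 4q^2 - q) + 15q(10v^2 + 14vq - v + 4q^2 - q); both groups contain (10v^2 + 14vq - v + 4q^2 - q), so (13v + 15q) is a factor with cofactor 10v^2 + 14vq - v + 4q^2 - q.
The cofactor groups again: 10v^2 + 14vq - v + 4q^2 - q = 10v(v + q) + (4q - 1)(v + q); both groups contain (v + q), giving (10v + 4q - 1)(v + q).

(13v + 15q)(10v + 4q - 1)(v + q)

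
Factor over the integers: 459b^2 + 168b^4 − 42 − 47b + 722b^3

By the rational root theorem, b = −3/4 is a root, so (4b + 3) divides it; the quotient is 42b^3 + 149b^2 + 3b − 14.
Continuing, b = −1/3 is a root, giving the factor (3b + 1) and quotient 14b^2 + 45b − 14.
The remaining quadratic factors as (2b + 7)(7b − 2).

(2b + 7)(3b + 1)(4b + 3)(7b − 2)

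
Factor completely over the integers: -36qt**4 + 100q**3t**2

Every term has a factor of 4qt**2. Then 25q**2 - 9t**2 = (5q)² − (3t)².

4qt**2(5q + 3t)(5q - 3t)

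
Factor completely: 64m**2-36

4(4m+3)(4m-3)

Pull out the common factor 4; 16m**2-9 is a difference of squares.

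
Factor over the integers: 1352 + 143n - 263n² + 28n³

Trying the rational-root candidates, n = -13/7 is a root, so (7n + 13) is a factor; dividing leaves 4n² - 45n + 104.
The remaining quadratic factors as (n - 8)(4n - 13).

(4n - 13)(7n + 13)(n - 8)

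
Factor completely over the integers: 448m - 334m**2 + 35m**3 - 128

By the rational root theorem, m = 2/5 is a root, so (5m - 2) is a factor; dividing leaves 7m**2 - 64m + 64.
The remaining quadratic factors as (7m - 8)(m - 8).

(5m - 2)(7m - 8)(m - 8)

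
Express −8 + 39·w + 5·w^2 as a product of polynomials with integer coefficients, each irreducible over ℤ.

Need a pair with product 5·(−8) = −40 and sum 39: that's −1 and 40.
Split the middle term: 5·w^2 − w + 40·w − 8 = w·(5·w − 1) + 8·(5·w − 1).

(5·w − 1)·(w + 8)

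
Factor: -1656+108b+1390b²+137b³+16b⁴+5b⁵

Trying the rational-root candidates, b = -6 is a root, so (b+6) divides it; the quotient is 5b⁴-14b³+221b²+64b-276.
Continuing, b = 1 is a root, giving the factor (b-1) and quotient 5b³-9b²+212b+276.
Next, b = -6/5 is a root, so (5b+6) divides it; the quotient is b²-3b+46.
The quadratic b²-3b+46 has discriminant -175 < 0 and is irreducible over ℤ.

(5b+6)(b+6)(b-1)(b²-3b+46)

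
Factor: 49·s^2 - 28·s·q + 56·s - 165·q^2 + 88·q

(7·s - 15·q + 8)·(7·s + 11·q)

Group: 7·s·(7·s - 15·q + 8) + 11·q·(7·s - 15·q + 8); both groups contain (7·s - 15·q + 8).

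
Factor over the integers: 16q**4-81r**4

(2q+3r)(2q-3r)(4q**2+9r**2)

(2q)⁴ − (3r)⁴ = ((2q)² − (3r)²)((2q)² + (3r)²); the first factor splits again, the second (4q**2+9r**2) is irreducible.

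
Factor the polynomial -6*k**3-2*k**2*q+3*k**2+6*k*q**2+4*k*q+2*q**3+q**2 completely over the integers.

-(2*k-2*q-1)*(3*k+q)*(k+q)

Group: 2*k*(-3*k**2-4*k*q-q**2) + (-2*q-1)*(-3*k**2-4*k*q-q**2); both groups contain (-3*k**2-4*k*q-q**2), so (2*k-2*q-1) is a factor with cofactor -3*k**2-4*k*q-q**2.
The cofactor groups again: -3*k**2-4*k*q-q**2 = -3*k*(k+q) - q*(k+q); both groups contain (k+q), giving -(3*k+q)*(k+q).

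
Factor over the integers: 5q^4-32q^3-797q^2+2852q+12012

Trying the rational-root candidates, q = -11 is a root, giving the factor (q+11) and quotient 5q^3-87q^2+160q+1092.
Next, q = -13/5 is a root, so (5q+13) divides it; the quotient is q^2-20q+84.
The remaining quadratic factors as (q-14)(q-6).

(5q+13)(q+11)(q-14)(q-6)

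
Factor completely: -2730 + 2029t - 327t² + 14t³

(2t - 15)(7t - 13)(t - 14)

By the rational root theorem, t = 14 is a root, giving the factor (t - 14) and quotient 14t² - 131t + 195.
The remaining quadratic factors as (7t - 13)(2t - 15).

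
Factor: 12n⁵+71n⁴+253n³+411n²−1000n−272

(3n−4)(4n+1)(n+4)(n²+3n+17)

Trying the rational-root candidates, n = −1/4 is a root, so (4n+1) divides it; the quotient is 3n⁴+17n³+59n²+88n−272.
Then n = −4 is a root, so (n+4) is a factor; dividing leaves 3n³+5n²+39n−68.
Next, n = 4/3 is a root, so (3n−4) is a factor; dividing leaves n²+3n+17.
The quadratic n²+3n+17 has discriminant −59 < 0 and is irreducible over ℤ.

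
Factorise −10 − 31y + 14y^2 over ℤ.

Need a pair with product 14·(−10) = −140 and sum −31: that's −35 and 4.
Split the middle term: 14y^2 − 35y + 4y − 10 = 7y(2y − 5) + 2(2y − 5).

(2y − 5)(7y + 2)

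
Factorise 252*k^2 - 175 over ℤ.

7*(6*k + 5)*(6*k - 5)

Factor out 7, leaving 36*k^2 - 25, which is a difference of two squares.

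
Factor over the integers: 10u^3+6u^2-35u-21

(5u+3)(2u^2-7)

Group as (10u^3-35u) + (6u^2-21) = 5u(2u^2-7) + 3(2u^2-7).
Both groups share the factor (2u^2-7).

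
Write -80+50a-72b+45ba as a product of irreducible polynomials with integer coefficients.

Group as (45ba-72b) + (50a-80) = 9b(5a-8) + 10(5a-8).
Both groups share the factor (5a-8).

(5a-8)(9b+10)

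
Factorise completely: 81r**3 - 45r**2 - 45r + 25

(9r - 5)(9r**2 - 5)

Group as (81r**3 - 45r) + (-45r**2 + 25) = 9r(9r**2 - 5) - 5(9r**2 - 5).
Both groups share the factor (9r**2 - 5).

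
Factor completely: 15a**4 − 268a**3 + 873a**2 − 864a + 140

By the rational root theorem, a = 2 is a root, so (a − 2) is a factor; dividing leaves 15a**3 − 238a**2 + 397a − 70.
Then a = 14 is a root, giving the factor (a − 14) and quotient 15a**2 − 28a + 5.
The remaining quadratic factors as (3a − 5)(5a − 1).

(3a − 5)(5a − 1)(a − 14)(a − 2)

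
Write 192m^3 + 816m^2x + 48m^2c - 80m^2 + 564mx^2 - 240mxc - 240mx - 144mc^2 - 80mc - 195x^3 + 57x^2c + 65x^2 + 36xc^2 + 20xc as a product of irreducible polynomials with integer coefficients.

Group: 12m(16m^2 + 48mx + 16mc - 13x^2 - 4xc) + (15x - 9c - 5)(16m^2 + 48mx + 16mc - 13x^2 - 4xc); both groups contain (16m^2 + 48mx + 16mc - 13x^2 - 4xc), so (12m + 15x - 9c - 5) is a factor with cofactor 16m^2 + 48mx + 16mc - 13x^2 - 4xc.
The cofactor groups again: 16m^2 + 48mx + 16mc - 13x^2 - 4xc = 4m(4m - x) + (13x + 4c)(4m - x); both groups contain (4m - x), giving (4m + 13x + 4c)(4m - x).

(12m + 15x - 9c - 5)(4m + 13x + 4c)(4m - x)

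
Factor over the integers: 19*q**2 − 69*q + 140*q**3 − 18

(4*q − 3)*(5*q + 3)*(7*q + 2)

Trying the rational-root candidates, q = −3/5 is a root, so (5*q + 3) is a factor; dividing leaves 28*q**2 − 13*q − 6.
The remaining quadratic factors as (7*q + 2)(4*q − 3).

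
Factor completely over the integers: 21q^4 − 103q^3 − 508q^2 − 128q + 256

(3q + 8)(7q − 4)(q + 1)(q − 8)

Testing divisors of the constant over divisors of the leading coefficient, q = 4/7 is a root, so (7q − 4) is a factor; dividing leaves 3q^3 − 13q^2 − 80q − 64.
Then q = −1 is a root, so (q + 1) is a factor; dividing leaves 3q^2 − 16q − 64.
The remaining quadratic factors as (q − 8)(3q + 8).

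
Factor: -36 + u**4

(u**2 + 6)(u**2 - 6)

Substitute w = u**2 to get a quadratic in w, then factor.
u**2 + 6 is irreducible over ℤ (always positive, so no real roots).
u**2 - 6 is irreducible over ℤ (6 is not a perfect square).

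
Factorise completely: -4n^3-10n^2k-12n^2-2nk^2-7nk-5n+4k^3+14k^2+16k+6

-(2n-k-1)(2n+2k+3)(n+2k+2)

Group: 2n(-2n^2-6nk-7n-4k^2-10k-6) + (-k-1)(-2n^2-6nk-7n-4k^2-10k-6); both groups contain (-2n^2-6nk-7n-4k^2-10k-6), so (2n-k-1) is a factor with cofactor -2n^2-6nk-7n-4k^2-10k-6.
The cofactor groups again: -2n^2-6nk-7n-4k^2-10k-6 = -n(2n+2k+3) + (-2k-2)(2n+2k+3); both groups contain (2n+2k+3), giving -(n+2k+2)(2n+2k+3).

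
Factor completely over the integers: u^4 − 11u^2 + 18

(u + 3)(u − 3)(u^2 − 2)

Substitute w = u^2 to get a quadratic in w, then factor.
u^2 − 2 is irreducible over ℤ (2 is not a perfect square).
u^2 − 9 is a difference of squares.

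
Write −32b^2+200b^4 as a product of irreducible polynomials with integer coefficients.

8b^2(5b+2)(5b−2)

Every term has a factor of 8b^2. Then 25b^2−4 = (5b)² − (2)².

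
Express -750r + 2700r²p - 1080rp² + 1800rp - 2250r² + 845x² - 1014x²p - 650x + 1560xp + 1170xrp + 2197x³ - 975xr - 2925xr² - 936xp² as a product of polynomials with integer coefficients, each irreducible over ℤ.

Group: 13x(169x² + 78xp - 65x - 225r² + 90rp - 75r) + (-12p + 10)(169x² + 78xp - 65x - 225r² + 90rp - 75r); both groups contain (169x² + 78xp - 65x - 225r² + 90rp - 75r), so (13x - 12p + 10) is a factor with cofactor 169x² + 78xp - 65x - 225r² + 90rp - 75r.
The cofactor groups again: 169x² + 78xp - 65x - 225r² + 90rp - 75r = 13x(13x + 15r) + (-15r + 6p - 5)(13x + 15r); both groups contain (13x + 15r), giving (13x - 15r + 6p - 5)(13x + 15r).

(13x - 12p + 10)(13x + 15r)(13x - 15r + 6p - 5)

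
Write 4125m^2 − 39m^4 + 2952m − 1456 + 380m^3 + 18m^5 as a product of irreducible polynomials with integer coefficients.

Among the possible rational roots, m = −7/6 is a root, so (6m + 7) is a factor; dividing leaves 3m^4 − 10m^3 + 75m^2 + 600m − 208.
Next, m = 1/3 is a root, giving the factor (3m − 1) and quotient m^3 − 3m^2 + 24m + 208.
Continuing, m = −4 is a root, so (m + 4) is a factor; dividing leaves m^2 − 7m + 52.
The quadratic m^2 − 7m + 52 has discriminant −159 < 0 and is irreducible over ℤ.

(3m − 1)(6m + 7)(m + 4)(m^2 − 7m + 52)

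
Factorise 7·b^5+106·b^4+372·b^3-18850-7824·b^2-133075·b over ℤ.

Testing divisors of the constant over divisors of the leading coefficient, b = -1/7 is a root, so (7·b+1) divides it; the quotient is b^4+15·b^3+51·b^2-1125·b-18850.
Then b = -13 is a root, giving the factor (b+13) and quotient b^3+2·b^2+25·b-1450.
Then b = 10 is a root, giving the factor (b-10) and quotient b^2+12·b+145.
The quadratic b^2+12·b+145 has discriminant -436 < 0 and is irreducible over ℤ.

(7·b+1)·(b+13)·(b-10)·(b^2+12·b+145)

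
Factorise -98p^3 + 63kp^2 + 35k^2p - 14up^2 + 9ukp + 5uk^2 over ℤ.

(5k + 14p)(u + 7p)(k - p)

Group: u(5k^2 + 9kp - 14p^2) + 7p(5k^2 + 9kp - 14p^2); both groups contain (5k^2 + 9kp - 14p^2), so (u + 7p) is a factor with cofactor 5k^2 + 9kp - 14p^2.
The cofactor groups again: 5k^2 + 9kp - 14p^2 = k(5k + 14p) - p(5k + 14p); both groups contain (5k + 14p), giving (k - p)(5k + 14p).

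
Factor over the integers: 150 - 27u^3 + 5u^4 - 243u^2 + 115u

(5u + 3)(u + 5)(u - 1)(u - 10)

By the rational root theorem, u = 1 is a root, so (u - 1) is a factor; dividing leaves 5u^3 - 22u^2 - 265u - 150.
Continuing, u = -3/5 is a root, so (5u + 3) is a factor; dividing leaves u^2 - 5u - 50.
The remaining quadratic factors as (u - 10)(u + 5).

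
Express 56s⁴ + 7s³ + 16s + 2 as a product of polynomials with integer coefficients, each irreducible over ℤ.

Group as (56s⁴ + 16s) + (7s³ + 2) = 8s(7s³ + 2) + (7s³ + 2).
Both groups share the factor (7s³ + 2).

(8s + 1)(7s³ + 2)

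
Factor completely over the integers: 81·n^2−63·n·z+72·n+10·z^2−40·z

(9·n−2·z+8)·(9·n−5·z)

Group: 9·n·(9·n−5·z) + (−2·z+8)·(9·n−5·z); both groups contain (9·n−5·z).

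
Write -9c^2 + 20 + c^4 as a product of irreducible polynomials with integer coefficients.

Substitute u = c^2 to get a quadratic in u, then factor.
c^2 - 4 is a difference of squares.
c^2 - 5 is irreducible over ℤ (5 is not a perfect square).

(c + 2)(c - 2)(c^2 - 5)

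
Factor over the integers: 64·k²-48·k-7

(8·k+1)·(8·k-7)

Need a pair with product 64·(-7) = -448 and sum -48: that's -56 and 8.
Split the middle term: 64·k²-56·k + 8·k-7 = 8·k·(8·k-7) + (8·k-7).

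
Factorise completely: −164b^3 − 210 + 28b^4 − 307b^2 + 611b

Testing divisors of the constant over divisors of the leading coefficient, b = 7 is a root, so (b − 7) divides it; the quotient is 28b^3 + 32b^2 − 83b + 30.
Then b = −5/2 is a root, so (2b + 5) is a factor; dividing leaves 14b^2 − 19b + 6.
The remaining quadratic factors as (2b − 1)(7b − 6).

(2b + 5)(2b − 1)(7b − 6)(b − 7)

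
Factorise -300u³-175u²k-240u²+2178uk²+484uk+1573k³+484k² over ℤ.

-(4u-11k)(15u+11k)(5u+13k+4)

Group: 4u(-75u²-250uk-60u-143k²-44k) - 11k(-75u²-250uk-60u-143k²-44k); both groups contain (-75u²-250uk-60u-143k²-44k), so (4u-11k) is a factor with cofactor -75u²-250uk-60u-143k²-44k.
The cofactor groups again: -75u²-250uk-60u-143k²-44k = -15u(5u+13k+4) - 11k(5u+13k+4); both groups contain (5u+13k+4), giving -(15u+11k)(5u+13k+4).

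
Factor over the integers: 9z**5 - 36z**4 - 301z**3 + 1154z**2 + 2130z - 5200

(3z + 8)(3z - 5)(z + 5)(z**2 - 10z + 26)

By the rational root theorem, z = -5 is a root, giving the factor (z + 5) and quotient 9z**4 - 81z**3 + 104z**2 + 634z - 1040.
Continuing, z = -8/3 is a root, so (3z + 8) is a factor; dividing leaves 3z**3 - 35z**2 + 128z - 130.
Continuing, z = 5/3 is a root, so (3z - 5) is a factor; dividing leaves z**2 - 10z + 26.
The quadratic z**2 - 10z + 26 has discriminant -4 < 0 and is irreducible over ℤ.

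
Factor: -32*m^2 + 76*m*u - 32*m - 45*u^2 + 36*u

Group: -4*m*(8*m - 9*u) + (5*u - 4)*(8*m - 9*u); both groups contain (8*m - 9*u).

-(4*m - 5*u + 4)*(8*m - 9*u)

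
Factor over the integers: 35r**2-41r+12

(5r-3)(7r-4)

Need a pair with product 35·12 = 420 and sum -41: that's -20 and -21.
Split the middle term: 35r**2-20r - 21r+12 = 5r(7r-4) - 3(7r-4).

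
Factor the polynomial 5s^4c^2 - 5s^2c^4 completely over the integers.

5c^2s^2(s - c)(s + c)

Every term has a factor of 5s^2c^2. Then s^2 - c^2 = (s)² − (c)².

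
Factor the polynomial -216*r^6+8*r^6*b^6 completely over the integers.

8*r^6*(b^2-3)*(b^4+3*b^2+9)

Every term has a factor of 8*r^6; factoring it out leaves b^6-27.
Recognize a difference of cubes with the parts b^2 and 3.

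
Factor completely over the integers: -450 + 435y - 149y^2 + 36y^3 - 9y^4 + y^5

(y - 2)(y - 3)(y - 5)(y^2 + y + 15)

Trying the rational-root candidates, y = 2 is a root, so (y - 2) divides it; the quotient is y^4 - 7y^3 + 22y^2 - 105y + 225.
Next, y = 3 is a root, so (y - 3) is a factor; dividing leaves y^3 - 4y^2 + 10y - 75.
Next, y = 5 is a root, giving the factor (y - 5) and quotient y^2 + y + 15.
The quadratic y^2 + y + 15 has discriminant -59 < 0 and is irreducible over ℤ.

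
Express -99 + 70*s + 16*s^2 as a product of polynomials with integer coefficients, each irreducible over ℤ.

Need a pair with product 16·(-99) = -1584 and sum 70: that's -18 and 88.
Split the middle term: 16*s^2 - 18*s + 88*s - 99 = 2*s*(8*s - 9) + 11*(8*s - 9).

(2*s + 11)*(8*s - 9)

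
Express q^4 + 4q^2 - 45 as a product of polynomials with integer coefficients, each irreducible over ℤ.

Substitute u = q^2 to get a quadratic in u, then factor.
q^2 - 5 is irreducible over ℤ (5 is not a perfect square).
q^2 + 9 is irreducible over ℤ (sum of squares).

(q^2 + 9)(q^2 - 5)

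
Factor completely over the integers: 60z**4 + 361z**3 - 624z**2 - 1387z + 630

(3z + 5)(4z - 9)(5z - 2)(z + 7)

Testing divisors of the constant over divisors of the leading coefficient, z = 2/5 is a root, so (5z - 2) is a factor; dividing leaves 12z**3 + 77z**2 - 94z - 315.
Continuing, z = -5/3 is a root, giving the factor (3z + 5) and quotient 4z**2 + 19z - 63.
The remaining quadratic factors as (z + 7)(4z - 9).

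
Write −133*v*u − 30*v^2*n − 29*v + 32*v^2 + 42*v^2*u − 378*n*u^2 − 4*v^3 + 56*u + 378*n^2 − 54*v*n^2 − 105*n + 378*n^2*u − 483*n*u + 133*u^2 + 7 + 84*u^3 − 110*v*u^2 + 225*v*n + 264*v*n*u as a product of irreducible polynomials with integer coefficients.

−(v − 7*u − 7)*(2*v + 6*n − 4*u − 1)*(2*v + 9*n − 3*u − 1)

Group: 2*v*(−2*v^2 − 6*v*n + 18*v*u + 15*v + 42*n*u + 42*n − 28*u^2 − 35*u − 7) + (9*n − 3*u − 1)*(−2*v^2 − 6*v*n + 18*v*u + 15*v + 42*n*u + 42*n − 28*u^2 − 35*u − 7); both groups contain (−2*v^2 − 6*v*n + 18*v*u + 15*v + 42*n*u + 42*n − 28*u^2 − 35*u − 7), so (2*v + 9*n − 3*u − 1) is a factor with cofactor −2*v^2 − 6*v*n + 18*v*u + 15*v + 42*n*u + 42*n − 28*u^2 − 35*u − 7.
The cofactor groups again: −2*v^2 − 6*v*n + 18*v*u + 15*v + 42*n*u + 42*n − 28*u^2 − 35*u − 7 = −2*v*(v − 7*u − 7) + (−6*n + 4*u + 1)*(v − 7*u − 7); both groups contain (v − 7*u − 7), giving −(2*v + 6*n − 4*u − 1)*(v − 7*u − 7).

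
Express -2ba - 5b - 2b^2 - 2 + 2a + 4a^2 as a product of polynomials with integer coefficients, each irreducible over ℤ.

Group: -b(2b - 2a + 1) + (-2a - 2)(2b - 2a + 1); both groups contain (2b - 2a + 1).

-(2b - 2a + 1)(b + 2a + 2)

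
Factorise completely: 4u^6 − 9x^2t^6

−(3xt^3 + 2u^3)(3xt^3 − 2u^3)

Recognize a difference of squares with the parts 2u^3 and 3xt^3.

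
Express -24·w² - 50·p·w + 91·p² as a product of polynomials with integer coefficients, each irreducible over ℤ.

Group: 13·p·(7·p - 6·w) + 4·w·(7·p - 6·w); both groups contain (7·p - 6·w).

(13·p + 4·w)·(7·p - 6·w)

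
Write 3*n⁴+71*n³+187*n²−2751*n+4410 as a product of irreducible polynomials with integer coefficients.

Testing divisors of the constant over divisors of the leading coefficient, n = −15 is a root, so (n+15) is a factor; dividing leaves 3*n³+26*n²−203*n+294.
Continuing, n = 3 is a root, so (n−3) is a factor; dividing leaves 3*n²+35*n−98.
The remaining quadratic factors as (3*n−7)(n+14).

(3*n−7)*(n+14)*(n+15)*(n−3)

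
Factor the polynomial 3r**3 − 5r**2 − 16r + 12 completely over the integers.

Trying the rational-root candidates, r = −2 is a root, so (r + 2) is a factor; dividing leaves 3r**2 − 11r + 6.
The remaining quadratic factors as (r − 3)(3r − 2).

(3r − 2)(r + 2)(r − 3)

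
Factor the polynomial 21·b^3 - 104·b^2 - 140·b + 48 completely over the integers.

(3·b + 4)·(7·b - 2)·(b - 6)

Trying the rational-root candidates, b = 2/7 is a root, so (7·b - 2) is a factor; dividing leaves 3·b^2 - 14·b - 24.
The remaining quadratic factors as (b - 6)(3·b + 4).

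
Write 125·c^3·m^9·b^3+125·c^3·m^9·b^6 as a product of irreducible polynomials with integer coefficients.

125·b^3·c^3·m^9·(b+1)·(b^2-b+1)

Factor out 125·c^3·m^9·b^3 first: what remains is b^3+1.
Recognize a sum of cubes with the parts b and 1.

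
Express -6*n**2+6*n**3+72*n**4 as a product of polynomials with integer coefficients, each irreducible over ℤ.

6*n**2*(3*n+1)*(4*n-1)

Pull out the common factor 6*n**2, then factor the remaining trinomial.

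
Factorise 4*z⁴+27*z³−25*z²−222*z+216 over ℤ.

Trying the rational-root candidates, z = −6 is a root, so (z+6) is a factor; dividing leaves 4*z³+3*z²−43*z+36.
Next, z = 9/4 is a root, so (4*z−9) is a factor; dividing leaves z²+3*z−4.
The remaining quadratic factors as (z+4)(z−1).

(4*z−9)*(z+4)*(z+6)*(z−1)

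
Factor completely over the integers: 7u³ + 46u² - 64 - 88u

Testing divisors of the constant over divisors of the leading coefficient, u = 2 is a root, giving the factor (u - 2) and quotient 7u² + 60u + 32.
The remaining quadratic factors as (7u + 4)(u + 8).

(7u + 4)(u + 8)(u - 2)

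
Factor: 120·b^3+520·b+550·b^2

10·b·(3·b+4)·(4·b+13)

Pull out the common factor 10·b, then factor the remaining trinomial.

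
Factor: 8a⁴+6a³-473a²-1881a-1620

(2a+9)(4a+5)(a+4)(a-9)

Among the possible rational roots, a = -4 is a root, so (a+4) is a factor; dividing leaves 8a³-26a²-369a-405.
Then a = -5/4 is a root, giving the factor (4a+5) and quotient 2a²-9a-81.
The remaining quadratic factors as (a-9)(2a+9).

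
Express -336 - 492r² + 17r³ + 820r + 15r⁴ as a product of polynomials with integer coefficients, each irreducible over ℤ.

Among the possible rational roots, r = 4 is a root, so (r - 4) is a factor; dividing leaves 15r³ + 77r² - 184r + 84.
Continuing, r = -7 is a root, so (r + 7) divides it; the quotient is 15r² - 28r + 12.
The remaining quadratic factors as (5r - 6)(3r - 2).

(3r - 2)(5r - 6)(r + 7)(r - 4)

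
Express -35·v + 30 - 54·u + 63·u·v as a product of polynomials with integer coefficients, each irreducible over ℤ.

Group as (63·u·v - 54·u) + (-35·v + 30) = 9·u·(7·v - 6) - 5·(7·v - 6).
Both groups share the factor (7·v - 6).

(7·v - 6)·(9·u - 5)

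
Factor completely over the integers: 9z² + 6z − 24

Pull out the common factor 3, then factor the remaining trinomial.

3(3z − 4)(z + 2)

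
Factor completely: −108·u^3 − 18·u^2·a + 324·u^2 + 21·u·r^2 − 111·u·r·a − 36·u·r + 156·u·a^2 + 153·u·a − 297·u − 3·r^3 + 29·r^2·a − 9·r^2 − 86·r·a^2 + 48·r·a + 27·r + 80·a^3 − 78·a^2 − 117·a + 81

Group: 6·u·(−18·u^2 − 3·u·r + 12·u·a + 45·u + 3·r^2 − 14·r·a + 16·a^2 − 6·a − 27) + (−r + 5·a − 3)·(−18·u^2 − 3·u·r + 12·u·a + 45·u + 3·r^2 − 14·r·a + 16·a^2 − 6·a − 27); both groups contain (−18·u^2 − 3·u·r + 12·u·a + 45·u + 3·r^2 − 14·r·a + 16·a^2 − 6·a − 27), so (6·u − r + 5·a − 3) is a factor with cofactor −18·u^2 − 3·u·r + 12·u·a + 45·u + 3·r^2 − 14·r·a + 16·a^2 − 6·a − 27.
The cofactor groups again: −18·u^2 − 3·u·r + 12·u·a + 45·u + 3·r^2 − 14·r·a + 16·a^2 − 6·a − 27 = −3·u·(6·u + 3·r − 8·a − 9) + (r − 2·a + 3)·(6·u + 3·r − 8·a − 9); both groups contain (6·u + 3·r − 8·a − 9), giving −(3·u − r + 2·a − 3)·(6·u + 3·r − 8·a − 9).

−(6·u + 3·r − 8·a − 9)·(3·u − r + 2·a − 3)·(6·u − r + 5·a − 3)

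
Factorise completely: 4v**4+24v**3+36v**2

4v**2(v+3)**2

Pull out the common factor 4v**2, leaving v**2+6v+9.
Recognize a perfect-square trinomial with the parts v and 3.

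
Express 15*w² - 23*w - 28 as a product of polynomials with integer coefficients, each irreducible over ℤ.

Need a pair with product 15·(-28) = -420 and sum -23: that's 12 and -35.
Split the middle term: 15*w² + 12*w - 35*w - 28 = 3*w*(5*w + 4) - 7*(5*w + 4).

(3*w - 7)*(5*w + 4)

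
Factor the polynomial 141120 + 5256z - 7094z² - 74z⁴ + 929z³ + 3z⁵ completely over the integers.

(3z + 10)(z - 12)(z - 8)(z² - 8z + 147)

Testing divisors of the constant over divisors of the leading coefficient, z = 8 is a root, so (z - 8) is a factor; dividing leaves 3z⁴ - 50z³ + 529z² - 2862z - 17640.
Then z = -10/3 is a root, giving the factor (3z + 10) and quotient z³ - 20z² + 243z - 1764.
Then z = 12 is a root, so (z - 12) divides it; the quotient is z² - 8z + 147.
The quadratic z² - 8z + 147 has discriminant -524 < 0 and is irreducible over ℤ.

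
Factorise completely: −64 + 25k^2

Need a pair with product 25·(−64) = −1600 and sum 0: that's −40 and 40.
Split the middle term: 25k^2 − 40k + 40k − 64 = 5k(5k − 8) + 8(5k − 8).

(5k + 8)(5k − 8)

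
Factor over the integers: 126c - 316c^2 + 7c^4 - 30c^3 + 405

By the rational root theorem, c = -1 is a root, giving the factor (c + 1) and quotient 7c^3 - 37c^2 - 279c + 405.
Then c = -5 is a root, giving the factor (c + 5) and quotient 7c^2 - 72c + 81.
The remaining quadratic factors as (c - 9)(7c - 9).

(7c - 9)(c + 1)(c + 5)(c - 9)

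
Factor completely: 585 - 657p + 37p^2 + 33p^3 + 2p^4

Testing divisors of the constant over divisors of the leading coefficient, p = -15/2 is a root, so (2p + 15) divides it; the quotient is p^3 + 9p^2 - 49p + 39.
Then p = -13 is a root, so (p + 13) divides it; the quotient is p^2 - 4p + 3.
The remaining quadratic factors as (p - 3)(p - 1).

(2p + 15)(p + 13)(p - 1)(p - 3)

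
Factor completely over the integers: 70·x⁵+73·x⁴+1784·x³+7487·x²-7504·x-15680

Testing divisors of the constant over divisors of the leading coefficient, x = -7/2 is a root, so (2·x+7) divides it; the quotient is 35·x⁴-86·x³+1193·x²-432·x-2240.
Continuing, x = 8/5 is a root, so (5·x-8) is a factor; dividing leaves 7·x³-6·x²+229·x+280.
Continuing, x = -8/7 is a root, so (7·x+8) divides it; the quotient is x²-2·x+35.
The quadratic x²-2·x+35 has discriminant -136 < 0 and is irreducible over ℤ.

(2·x+7)·(5·x-8)·(7·x+8)·(x²-2·x+35)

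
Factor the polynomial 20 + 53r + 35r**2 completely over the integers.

(5r + 4)(7r + 5)

Need a pair with product 35·20 = 700 and sum 53: that's 25 and 28.
Split the middle term: 35r**2 + 25r + 28r + 20 = 5r(7r + 5) + 4(7r + 5).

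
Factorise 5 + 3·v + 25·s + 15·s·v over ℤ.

Group as (15·s·v + 25·s) + (3·v + 5) = 5·s·(3·v + 5) + (3·v + 5).
Both groups share the factor (3·v + 5).

(3·v + 5)·(5·s + 1)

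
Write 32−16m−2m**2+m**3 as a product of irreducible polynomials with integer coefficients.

Among the possible rational roots, m = −4 is a root, so (m+4) is a factor; dividing leaves m**2−6m+8.
The remaining quadratic factors as (m−2)(m−4).

(m+4)(m−2)(m−4)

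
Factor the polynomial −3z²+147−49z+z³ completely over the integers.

By the rational root theorem, z = −7 is a root, so (z+7) divides it; the quotient is z²−10z+21.
The remaining quadratic factors as (z−3)(z−7).

(z+7)(z−3)(z−7)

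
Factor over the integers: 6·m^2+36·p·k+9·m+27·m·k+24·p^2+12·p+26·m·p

Group: 3·m·(2·m+6·p+9·k+3) + 4·p·(2·m+6·p+9·k+3); both groups contain (2·m+6·p+9·k+3).

(3·m+4·p)·(2·m+6·p+9·k+3)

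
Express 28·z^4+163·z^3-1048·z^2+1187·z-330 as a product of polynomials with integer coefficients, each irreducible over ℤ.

(4·z-11)·(7·z-3)·(z+10)·(z-1)

Trying the rational-root candidates, z = 3/7 is a root, giving the factor (7·z-3) and quotient 4·z^3+25·z^2-139·z+110.
Next, z = 1 is a root, so (z-1) is a factor; dividing leaves 4·z^2+29·z-110.
The remaining quadratic factors as (4·z-11)(z+10).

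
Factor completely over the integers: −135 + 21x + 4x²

Need a pair with product 4·(−135) = −540 and sum 21: that's 36 and −15.
Split the middle term: 4x² + 36x − 15x − 135 = 4x(x + 9) − 15(x + 9).

(4x − 15)(x + 9)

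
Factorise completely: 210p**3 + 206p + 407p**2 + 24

(5p + 6)(6p + 1)(7p + 4)

By the rational root theorem, p = -4/7 is a root, giving the factor (7p + 4) and quotient 30p**2 + 41p + 6.
The remaining quadratic factors as (5p + 6)(6p + 1).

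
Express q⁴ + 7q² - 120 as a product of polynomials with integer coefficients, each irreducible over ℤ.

(q² + 15)(q² - 8)

Substitute u = q² to get a quadratic in u, then factor.
q² - 8 is irreducible over ℤ (8 is not a perfect square).
q² + 15 is irreducible over ℤ (always positive, so no real roots).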